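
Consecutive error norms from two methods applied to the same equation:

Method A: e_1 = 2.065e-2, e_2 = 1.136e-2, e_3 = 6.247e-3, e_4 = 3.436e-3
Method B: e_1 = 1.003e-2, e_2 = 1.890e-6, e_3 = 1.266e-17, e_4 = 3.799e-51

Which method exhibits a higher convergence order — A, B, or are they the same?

B

Method A: p ≈ ln(3.436e-3/6.247e-3)/ln(6.247e-3/1.136e-2) ≈ 1.00.
Method B: p ≈ ln(3.799e-51/1.266e-17)/ln(1.266e-17/1.890e-6) ≈ 3.00.
Method B has the higher order (≈3.0 vs ≈1.0).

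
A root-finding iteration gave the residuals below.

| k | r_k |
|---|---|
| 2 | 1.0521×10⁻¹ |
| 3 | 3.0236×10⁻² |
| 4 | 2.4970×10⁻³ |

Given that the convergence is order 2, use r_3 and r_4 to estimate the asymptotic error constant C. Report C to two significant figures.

2.7

C ≈ r_4 / r_3^2
  = 2.4970×10⁻³ / (3.0236×10⁻²)^2
  = 2.4970×10⁻³ / 0.000914216 ≈ 2.7313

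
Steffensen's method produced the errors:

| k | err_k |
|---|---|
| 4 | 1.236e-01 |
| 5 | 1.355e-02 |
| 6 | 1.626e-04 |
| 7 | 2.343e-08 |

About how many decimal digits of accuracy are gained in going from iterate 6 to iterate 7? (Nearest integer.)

4

Digits gained ≈ log₁₀(err_6/err_7) = log₁₀(1.626e-04/2.343e-08) = log₁₀(6939.82) ≈ 3.841.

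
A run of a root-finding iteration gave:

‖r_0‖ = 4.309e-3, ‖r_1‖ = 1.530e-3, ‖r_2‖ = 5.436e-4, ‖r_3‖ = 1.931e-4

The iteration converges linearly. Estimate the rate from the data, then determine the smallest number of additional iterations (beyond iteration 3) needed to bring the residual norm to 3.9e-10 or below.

Rate ρ ≈ ‖r_3‖/‖r_2‖ = 1.931e-4/5.436e-4 = 0.3552.
After j more steps, ‖r_{3+j}‖ ≈ 1.931e-4·ρ^j; need ρ^j ≤ 3.9e-10/1.931e-4 = 2.01968e-06.
j ≥ ln(2.01968e-06)/ln(0.3552) = -13.1126/-1.03507 = 12.668.
So 13 more iterations are needed.

13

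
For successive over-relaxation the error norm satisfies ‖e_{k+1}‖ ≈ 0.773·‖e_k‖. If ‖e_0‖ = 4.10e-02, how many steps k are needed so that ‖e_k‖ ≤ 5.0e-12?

89

After k steps, ‖e_k‖ ≈ 4.10e-02·0.773^k.
Need 0.773^k ≤ 5.0e-12/4.10e-02 = 1.21951e-10.
k ≥ ln(1.21951e-10)/ln(0.773) = -22.8274/-0.25748 = 88.657.
Smallest integer k = 89.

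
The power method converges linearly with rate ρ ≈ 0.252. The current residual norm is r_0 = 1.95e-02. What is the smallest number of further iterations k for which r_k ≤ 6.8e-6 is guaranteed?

6

After k steps, r_k ≈ 1.95e-02·0.252^k.
Need 0.252^k ≤ 6.8e-6/1.95e-02 = 0.000348718.
k ≥ ln(0.000348718)/ln(0.252) = -7.9612/-1.37833 = 5.776.
Smallest integer k = 6.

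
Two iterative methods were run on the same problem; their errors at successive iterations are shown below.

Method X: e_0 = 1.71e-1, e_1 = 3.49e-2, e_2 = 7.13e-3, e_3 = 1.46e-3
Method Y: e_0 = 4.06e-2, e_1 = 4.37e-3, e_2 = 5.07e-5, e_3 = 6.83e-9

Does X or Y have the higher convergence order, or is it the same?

Method X: p ≈ ln(1.46e-3/7.13e-3)/ln(7.13e-3/3.49e-2) ≈ 1.00.
Method Y: p ≈ ln(6.83e-9/5.07e-5)/ln(5.07e-5/4.37e-3) ≈ 2.00.
Method Y has the higher order (≈2.0 vs ≈1.0).

Y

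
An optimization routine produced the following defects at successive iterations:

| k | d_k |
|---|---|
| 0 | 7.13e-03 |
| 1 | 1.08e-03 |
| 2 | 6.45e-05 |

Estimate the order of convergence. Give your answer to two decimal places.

p ≈ ln(d_2/d_1) / ln(d_1/d_0)
  = ln(6.45e-05/1.08e-03) / ln(1.08e-03/7.13e-03)
  = ln(0.0597222) / ln(0.151473)
  = -2.81805 / -1.88735 ≈ 1.49313

1.49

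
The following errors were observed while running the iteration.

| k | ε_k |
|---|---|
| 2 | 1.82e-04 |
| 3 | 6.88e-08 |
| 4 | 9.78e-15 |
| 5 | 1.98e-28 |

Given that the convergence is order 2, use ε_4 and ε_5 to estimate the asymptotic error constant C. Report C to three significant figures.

2.07

C ≈ ε_5 / ε_4^2
  = 1.98e-28 / (9.78e-15)^2
  = 1.98e-28 / 9.56484e-29 ≈ 2.0701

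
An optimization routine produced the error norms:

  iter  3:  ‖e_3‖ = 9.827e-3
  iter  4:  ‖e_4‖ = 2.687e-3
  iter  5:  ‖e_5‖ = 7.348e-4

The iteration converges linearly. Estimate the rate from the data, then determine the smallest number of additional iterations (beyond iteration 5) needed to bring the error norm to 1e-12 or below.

16

Rate ρ ≈ ‖e_5‖/‖e_4‖ = 7.348e-4/2.687e-3 = 0.2735.
After j more steps, ‖e_{5+j}‖ ≈ 7.348e-4·ρ^j; need ρ^j ≤ 1e-12/7.348e-4 = 1.36091e-09.
j ≥ ln(1.36091e-09)/ln(0.2735) = -20.4151/-1.29645 = 15.747.
So 16 more iterations are needed.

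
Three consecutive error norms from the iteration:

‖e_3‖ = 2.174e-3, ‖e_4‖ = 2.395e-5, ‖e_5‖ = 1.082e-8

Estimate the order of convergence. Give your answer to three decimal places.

p ≈ ln(‖e_5‖/‖e_4‖) / ln(‖e_4‖/‖e_3‖)
  = ln(1.082e-8/2.395e-5) / ln(2.395e-5/2.174e-3)
  = ln(0.000451775) / ln(0.0110166)
  = -7.702326 / -4.508352 ≈ 1.708457

1.708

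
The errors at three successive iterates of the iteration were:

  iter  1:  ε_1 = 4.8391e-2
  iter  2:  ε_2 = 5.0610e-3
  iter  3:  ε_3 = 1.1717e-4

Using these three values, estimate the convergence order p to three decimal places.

p ≈ ln(ε_3/ε_2) / ln(ε_2/ε_1)
  = ln(1.1717e-4/5.0610e-3) / ln(5.0610e-3/4.8391e-2)
  = ln(0.0231516) / ln(0.104586)
  = -3.765691 / -2.257746 ≈ 1.667898

1.668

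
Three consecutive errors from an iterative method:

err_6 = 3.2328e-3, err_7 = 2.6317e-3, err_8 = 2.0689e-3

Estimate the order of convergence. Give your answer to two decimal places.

p ≈ ln(err_8/err_7) / ln(err_7/err_6)
  = ln(2.0689e-3/2.6317e-3) / ln(2.6317e-3/3.2328e-3)
  = ln(0.786146) / ln(0.814062)
  = -0.24061 / -0.20572 ≈ 1.16960

1.17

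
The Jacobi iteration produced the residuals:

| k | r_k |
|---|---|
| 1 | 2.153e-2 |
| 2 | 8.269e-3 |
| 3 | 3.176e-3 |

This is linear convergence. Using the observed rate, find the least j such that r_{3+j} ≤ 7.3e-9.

14

Rate ρ ≈ r_3/r_2 = 3.176e-3/8.269e-3 = 0.3841.
After j more steps, r_{3+j} ≈ 3.176e-3·ρ^j; need ρ^j ≤ 7.3e-9/3.176e-3 = 2.29849e-06.
j ≥ ln(2.29849e-06)/ln(0.3841) = -12.9833/-0.95685 = 13.569.
So 14 more iterations are needed.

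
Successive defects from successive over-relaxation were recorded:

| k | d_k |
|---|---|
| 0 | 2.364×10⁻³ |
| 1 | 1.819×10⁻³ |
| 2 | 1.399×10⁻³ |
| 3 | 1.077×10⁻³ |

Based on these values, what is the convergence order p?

1

Consecutive ratios: d_3/d_2 = 1.077×10⁻³/1.399×10⁻³ = 0.769836, d_2/d_1 = 1.399×10⁻³/1.819×10⁻³ = 0.769104.
p ≈ ln(0.769836)/ln(0.769104) = -0.2616/-0.2625 ≈ 1.00.
So the convergence is linear (order 1).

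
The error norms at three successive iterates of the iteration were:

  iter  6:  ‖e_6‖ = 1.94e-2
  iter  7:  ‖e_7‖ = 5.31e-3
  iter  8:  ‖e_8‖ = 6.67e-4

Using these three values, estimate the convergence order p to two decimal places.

1.60

p ≈ ln(‖e_8‖/‖e_7‖) / ln(‖e_7‖/‖e_6‖)
  = ln(6.67e-4/5.31e-3) / ln(5.31e-3/1.94e-2)
  = ln(0.125612) / ln(0.273711)
  = -2.07456 / -1.29568 ≈ 1.60114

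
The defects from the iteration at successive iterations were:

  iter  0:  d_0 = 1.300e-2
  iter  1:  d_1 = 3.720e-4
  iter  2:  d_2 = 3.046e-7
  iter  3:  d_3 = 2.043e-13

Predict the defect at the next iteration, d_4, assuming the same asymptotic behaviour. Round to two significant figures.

9.2e-26

First estimate the order: p ≈ ln(d_3/d_2) / ln(d_2/d_1) = ln(2.043e-13/3.046e-7)/ln(3.046e-7/3.720e-4) = ln(6.70716e-07)/ln(0.000818817) ≈ 1.9999.
Then d_4 ≈ d_3·(d_3/d_2)^p = 2.043e-13·(6.70716e-07)^1.9999 = 2.043e-13·4.505e-13 ≈ 9.204e-26.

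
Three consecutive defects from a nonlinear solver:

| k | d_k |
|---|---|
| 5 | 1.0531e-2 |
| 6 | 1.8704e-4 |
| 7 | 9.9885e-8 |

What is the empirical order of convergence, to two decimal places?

p ≈ ln(d_7/d_6) / ln(d_6/d_5)
  = ln(9.9885e-8/1.8704e-4) / ln(1.8704e-4/1.0531e-2)
  = ln(0.00053403) / ln(0.0177609)
  = -7.53506 / -4.03076 ≈ 1.86939

1.87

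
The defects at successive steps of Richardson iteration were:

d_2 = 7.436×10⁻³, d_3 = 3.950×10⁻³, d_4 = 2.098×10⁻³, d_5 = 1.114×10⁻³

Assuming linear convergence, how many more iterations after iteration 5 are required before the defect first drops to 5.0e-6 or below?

9

Rate ρ ≈ d_5/d_4 = 1.114×10⁻³/2.098×10⁻³ = 0.5310.
After j more steps, d_{5+j} ≈ 1.114×10⁻³·ρ^j; need ρ^j ≤ 5.0e-6/1.114×10⁻³ = 0.00448833.
j ≥ ln(0.00448833)/ln(0.5310) = -5.4063/-0.63299 = 8.541.
So 9 more iterations are needed.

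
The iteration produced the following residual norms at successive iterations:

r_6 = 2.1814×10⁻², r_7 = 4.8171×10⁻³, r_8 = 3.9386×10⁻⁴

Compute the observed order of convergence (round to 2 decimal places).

p ≈ ln(r_8/r_7) / ln(r_7/r_6)
  = ln(3.9386×10⁻⁴/4.8171×10⁻³) / ln(4.8171×10⁻³/2.1814×10⁻²)
  = ln(0.0817629) / ln(0.220826)
  = -2.50393 / -1.51038 ≈ 1.65781

1.66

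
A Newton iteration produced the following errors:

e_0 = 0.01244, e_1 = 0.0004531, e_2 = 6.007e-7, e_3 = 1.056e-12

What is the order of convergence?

Consecutive ratios: e_3/e_2 = 1.056e-12/6.007e-7 = 1.75795e-06, e_2/e_1 = 6.007e-7/0.0004531 = 0.00132576.
p ≈ ln(1.75795e-06)/ln(0.00132576) = -13.2514/-6.6258 ≈ 2.00.
So the convergence is quadratic (order 2).

2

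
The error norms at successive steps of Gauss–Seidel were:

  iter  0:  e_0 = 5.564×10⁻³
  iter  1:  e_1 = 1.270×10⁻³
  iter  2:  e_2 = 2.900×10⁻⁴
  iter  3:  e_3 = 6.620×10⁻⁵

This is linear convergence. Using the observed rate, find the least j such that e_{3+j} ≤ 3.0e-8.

Rate ρ ≈ e_3/e_2 = 6.620×10⁻⁵/2.900×10⁻⁴ = 0.2283.
After j more steps, e_{3+j} ≈ 6.620×10⁻⁵·ρ^j; need ρ^j ≤ 3.0e-8/6.620×10⁻⁵ = 0.000453172.
j ≥ ln(0.000453172)/ln(0.2283) = -7.6992/-1.47709 = 5.212.
So 6 more iterations are needed.

6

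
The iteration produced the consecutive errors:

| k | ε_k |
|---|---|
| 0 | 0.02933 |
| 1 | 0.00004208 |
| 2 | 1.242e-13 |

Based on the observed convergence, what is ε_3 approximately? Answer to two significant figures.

First estimate the order: p ≈ ln(ε_2/ε_1) / ln(ε_1/ε_0) = ln(1.242e-13/0.00004208)/ln(0.00004208/0.02933) = ln(2.95152e-09)/ln(0.00143471) ≈ 3.0001.
Then ε_3 ≈ ε_2·(ε_2/ε_1)^p = 1.242e-13·(2.95152e-09)^3.0001 = 1.242e-13·2.56616e-26 ≈ 3.187e-39.

3.2e-39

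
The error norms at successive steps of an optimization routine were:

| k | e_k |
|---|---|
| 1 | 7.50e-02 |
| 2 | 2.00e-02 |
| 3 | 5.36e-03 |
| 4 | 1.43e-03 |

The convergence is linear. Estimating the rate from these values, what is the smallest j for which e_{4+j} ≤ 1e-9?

Rate ρ ≈ e_4/e_3 = 1.43e-03/5.36e-03 = 0.2668.
After j more steps, e_{4+j} ≈ 1.43e-03·ρ^j; need ρ^j ≤ 1e-9/1.43e-03 = 6.99301e-07.
j ≥ ln(6.99301e-07)/ln(0.2668) = -14.1732/-1.32126 = 10.727.
So 11 more iterations are needed.

11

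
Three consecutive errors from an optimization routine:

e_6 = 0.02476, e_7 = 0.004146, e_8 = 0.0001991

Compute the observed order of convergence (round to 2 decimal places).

1.70

p ≈ ln(e_8/e_7) / ln(e_7/e_6)
  = ln(0.0001991/0.004146) / ln(0.004146/0.02476)
  = ln(0.0480222) / ln(0.167447)
  = -3.03609 / -1.78709 ≈ 1.69890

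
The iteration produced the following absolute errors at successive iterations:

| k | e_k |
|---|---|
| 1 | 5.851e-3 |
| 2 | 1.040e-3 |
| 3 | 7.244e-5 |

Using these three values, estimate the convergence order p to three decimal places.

p ≈ ln(e_3/e_2) / ln(e_2/e_1)
  = ln(7.244e-5/1.040e-3) / ln(1.040e-3/5.851e-3)
  = ln(0.0696538) / ln(0.177747)
  = -2.664218 / -1.727394 ≈ 1.542334

1.542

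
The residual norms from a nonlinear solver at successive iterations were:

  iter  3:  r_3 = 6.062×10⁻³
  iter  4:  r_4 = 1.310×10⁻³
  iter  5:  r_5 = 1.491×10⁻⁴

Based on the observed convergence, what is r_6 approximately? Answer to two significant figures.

6.8e-6

First estimate the order: p ≈ ln(r_5/r_4) / ln(r_4/r_3) = ln(1.491×10⁻⁴/1.310×10⁻³)/ln(1.310×10⁻³/6.062×10⁻³) = ln(0.113817)/ln(0.2161) ≈ 1.4185.
Then r_6 ≈ r_5·(r_5/r_4)^p = 1.491×10⁻⁴·(0.113817)^1.4185 = 1.491×10⁻⁴·0.0458384 ≈ 6.835e-06.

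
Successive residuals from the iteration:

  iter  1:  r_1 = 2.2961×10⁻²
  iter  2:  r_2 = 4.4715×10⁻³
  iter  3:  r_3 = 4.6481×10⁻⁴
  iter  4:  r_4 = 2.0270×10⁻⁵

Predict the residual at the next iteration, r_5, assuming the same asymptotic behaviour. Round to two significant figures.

2.7e-7

First estimate the order: p ≈ ln(r_4/r_3) / ln(r_3/r_2) = ln(2.0270×10⁻⁵/4.6481×10⁻⁴)/ln(4.6481×10⁻⁴/4.4715×10⁻³) = ln(0.0436092)/ln(0.103949) ≈ 1.3837.
Then r_5 ≈ r_4·(r_4/r_3)^p = 2.0270×10⁻⁵·(0.0436092)^1.3837 = 2.0270×10⁻⁵·0.0131094 ≈ 2.657e-07.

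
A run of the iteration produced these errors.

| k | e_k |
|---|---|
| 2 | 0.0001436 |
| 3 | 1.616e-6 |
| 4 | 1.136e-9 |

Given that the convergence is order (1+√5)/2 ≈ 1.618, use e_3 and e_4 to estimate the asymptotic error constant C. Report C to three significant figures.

2.67

C ≈ e_4 / e_3^1.618
  = 1.136e-9 / (1.616e-6)^1.618
  = 1.136e-9 / 4.25851e-10 ≈ 2.6676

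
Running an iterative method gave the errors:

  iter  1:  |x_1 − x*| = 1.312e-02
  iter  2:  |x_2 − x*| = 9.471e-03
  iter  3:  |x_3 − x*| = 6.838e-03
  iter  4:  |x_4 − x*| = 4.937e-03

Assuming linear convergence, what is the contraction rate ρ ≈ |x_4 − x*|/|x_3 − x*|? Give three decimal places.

0.722

ρ ≈ |x_4 − x*|/|x_3 − x*| = 4.937e-03/6.838e-03 = 0.72199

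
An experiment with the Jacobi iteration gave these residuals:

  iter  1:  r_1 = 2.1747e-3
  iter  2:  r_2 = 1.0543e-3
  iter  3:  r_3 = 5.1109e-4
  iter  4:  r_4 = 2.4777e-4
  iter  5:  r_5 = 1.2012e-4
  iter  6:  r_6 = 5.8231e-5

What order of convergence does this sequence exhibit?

1

Consecutive ratios: r_6/r_5 = 5.8231e-5/1.2012e-4 = 0.484774, r_5/r_4 = 1.2012e-4/2.4777e-4 = 0.484804.
p ≈ ln(0.484774)/ln(0.484804) = -0.7241/-0.7240 ≈ 1.00.
So the convergence is linear (order 1).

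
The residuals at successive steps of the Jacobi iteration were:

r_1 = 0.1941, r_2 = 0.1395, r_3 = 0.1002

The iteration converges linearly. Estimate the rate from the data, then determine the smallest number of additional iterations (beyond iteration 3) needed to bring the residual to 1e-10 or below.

Rate ρ ≈ r_3/r_2 = 0.1002/0.1395 = 0.7183.
After j more steps, r_{3+j} ≈ 0.1002·ρ^j; need ρ^j ≤ 1e-10/0.1002 = 9.98004e-10.
j ≥ ln(9.98004e-10)/ln(0.7183) = -20.7253/-0.33087 = 62.639.
So 63 more iterations are needed.

63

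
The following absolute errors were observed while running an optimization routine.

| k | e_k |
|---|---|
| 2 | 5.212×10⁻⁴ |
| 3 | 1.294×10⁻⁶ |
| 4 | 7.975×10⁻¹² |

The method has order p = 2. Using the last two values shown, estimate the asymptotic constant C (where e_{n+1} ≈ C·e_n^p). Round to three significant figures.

4.76

C ≈ e_4 / e_3^2
  = 7.975×10⁻¹² / (1.294×10⁻⁶)^2
  = 7.975×10⁻¹² / 1.67444e-12 ≈ 4.7628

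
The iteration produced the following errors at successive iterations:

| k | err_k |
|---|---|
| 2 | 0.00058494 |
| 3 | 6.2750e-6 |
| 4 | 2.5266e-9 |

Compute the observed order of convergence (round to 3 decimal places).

p ≈ ln(err_4/err_3) / ln(err_3/err_2)
  = ln(2.5266e-9/6.2750e-6) / ln(6.2750e-6/0.00058494)
  = ln(0.000402645) / ln(0.0107276)
  = -7.817455 / -4.534935 ≈ 1.723830

1.724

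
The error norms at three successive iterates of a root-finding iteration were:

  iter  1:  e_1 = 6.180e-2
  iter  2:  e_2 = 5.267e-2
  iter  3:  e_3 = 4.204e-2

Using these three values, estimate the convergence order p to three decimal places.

p ≈ ln(e_3/e_2) / ln(e_2/e_1)
  = ln(4.204e-2/5.267e-2) / ln(5.267e-2/6.180e-2)
  = ln(0.798177) / ln(0.852265)
  = -0.225425 / -0.159858 ≈ 1.410158

1.410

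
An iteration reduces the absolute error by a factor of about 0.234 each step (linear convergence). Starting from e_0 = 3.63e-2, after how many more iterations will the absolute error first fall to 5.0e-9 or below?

After k steps, e_k ≈ 3.63e-2·0.234^k.
Need 0.234^k ≤ 5.0e-9/3.63e-2 = 1.37741e-07.
k ≥ ln(1.37741e-07)/ln(0.234) = -15.7979/-1.45243 = 10.877.
Smallest integer k = 11.

11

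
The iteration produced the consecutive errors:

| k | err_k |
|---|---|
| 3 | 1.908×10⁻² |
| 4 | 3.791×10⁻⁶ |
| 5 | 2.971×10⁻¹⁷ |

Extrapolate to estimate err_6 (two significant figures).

1.4e-50

First estimate the order: p ≈ ln(err_5/err_4) / ln(err_4/err_3) = ln(2.971×10⁻¹⁷/3.791×10⁻⁶)/ln(3.791×10⁻⁶/1.908×10⁻²) = ln(7.83698e-12)/ln(0.00019869) ≈ 3.0001.
Then err_6 ≈ err_5·(err_5/err_4)^p = 2.971×10⁻¹⁷·(7.83698e-12)^3.0001 = 2.971×10⁻¹⁷·4.80104e-34 ≈ 1.426e-50.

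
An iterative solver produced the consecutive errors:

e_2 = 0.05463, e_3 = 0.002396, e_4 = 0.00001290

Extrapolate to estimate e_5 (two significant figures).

First estimate the order: p ≈ ln(e_4/e_3) / ln(e_3/e_2) = ln(0.00001290/0.002396)/ln(0.002396/0.05463) = ln(0.00538397)/ln(0.0438587) ≈ 1.6708.
Then e_5 ≈ e_4·(e_4/e_3)^p = 0.00001290·(0.00538397)^1.6708 = 0.00001290·0.000161855 ≈ 2.088e-09.

2.1e-9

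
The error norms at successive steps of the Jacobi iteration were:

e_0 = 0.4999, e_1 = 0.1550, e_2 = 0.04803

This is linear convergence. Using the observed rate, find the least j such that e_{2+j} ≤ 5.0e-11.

Rate ρ ≈ e_2/e_1 = 0.04803/0.1550 = 0.3099.
After j more steps, e_{2+j} ≈ 0.04803·ρ^j; need ρ^j ≤ 5.0e-11/0.04803 = 1.04102e-09.
j ≥ ln(1.04102e-09)/ln(0.3099) = -20.6831/-1.17151 = 17.655.
So 18 more iterations are needed.

18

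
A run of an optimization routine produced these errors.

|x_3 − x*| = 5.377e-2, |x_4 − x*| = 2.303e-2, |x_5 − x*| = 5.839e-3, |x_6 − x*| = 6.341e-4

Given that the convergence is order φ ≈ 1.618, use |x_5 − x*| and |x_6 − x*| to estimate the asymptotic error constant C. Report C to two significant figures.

2.6

C ≈ |x_6 − x*| / |x_5 − x*|^1.618
  = 6.341e-4 / (5.839e-3)^1.618
  = 6.341e-4 / 0.000243184 ≈ 2.6075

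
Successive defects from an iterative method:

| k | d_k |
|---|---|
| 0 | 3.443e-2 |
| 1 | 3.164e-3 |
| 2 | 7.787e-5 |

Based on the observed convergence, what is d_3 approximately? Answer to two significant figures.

First estimate the order: p ≈ ln(d_2/d_1) / ln(d_1/d_0) = ln(7.787e-5/3.164e-3)/ln(3.164e-3/3.443e-2) = ln(0.0246113)/ln(0.0918966) ≈ 1.5519.
Then d_3 ≈ d_2·(d_2/d_1)^p = 7.787e-5·(0.0246113)^1.5519 = 7.787e-5·0.00318568 ≈ 2.481e-07.

2.5e-7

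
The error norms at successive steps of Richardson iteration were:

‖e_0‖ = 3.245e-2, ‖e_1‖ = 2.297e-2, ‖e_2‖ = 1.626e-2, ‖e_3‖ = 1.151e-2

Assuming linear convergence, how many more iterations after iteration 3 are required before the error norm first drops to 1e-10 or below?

54

Rate ρ ≈ ‖e_3‖/‖e_2‖ = 1.151e-2/1.626e-2 = 0.7079.
After j more steps, ‖e_{3+j}‖ ≈ 1.151e-2·ρ^j; need ρ^j ≤ 1e-10/1.151e-2 = 8.6881e-09.
j ≥ ln(8.6881e-09)/ln(0.7079) = -18.5613/-0.34545 = 53.731.
So 54 more iterations are needed.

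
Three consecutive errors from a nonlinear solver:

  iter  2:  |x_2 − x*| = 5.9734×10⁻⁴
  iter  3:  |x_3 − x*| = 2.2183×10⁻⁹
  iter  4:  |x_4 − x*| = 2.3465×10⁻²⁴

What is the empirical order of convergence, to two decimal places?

p ≈ ln(|x_4 − x*|/|x_3 − x*|) / ln(|x_3 − x*|/|x_2 − x*|)
  = ln(2.3465×10⁻²⁴/2.2183×10⁻⁹) / ln(2.2183×10⁻⁹/5.9734×10⁻⁴)
  = ln(1.05779e-15) / ln(3.71363e-06)
  = -34.48259 / -12.50350 ≈ 2.75784

2.76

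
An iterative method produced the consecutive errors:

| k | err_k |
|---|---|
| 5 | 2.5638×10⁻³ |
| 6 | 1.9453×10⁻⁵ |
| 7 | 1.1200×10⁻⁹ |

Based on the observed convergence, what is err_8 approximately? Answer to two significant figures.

First estimate the order: p ≈ ln(err_7/err_6) / ln(err_6/err_5) = ln(1.1200×10⁻⁹/1.9453×10⁻⁵)/ln(1.9453×10⁻⁵/2.5638×10⁻³) = ln(5.75747e-05)/ln(0.00758757) ≈ 2.0000.
Then err_8 ≈ err_7·(err_7/err_6)^p = 1.1200×10⁻⁹·(5.75747e-05)^2.0000 = 1.1200×10⁻⁹·3.31485e-09 ≈ 3.713e-18.

3.7e-18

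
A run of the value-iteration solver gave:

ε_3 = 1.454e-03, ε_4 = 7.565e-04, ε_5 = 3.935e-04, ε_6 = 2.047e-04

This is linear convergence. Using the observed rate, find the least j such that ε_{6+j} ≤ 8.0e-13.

Rate ρ ≈ ε_6/ε_5 = 2.047e-04/3.935e-04 = 0.5202.
After j more steps, ε_{6+j} ≈ 2.047e-04·ρ^j; need ρ^j ≤ 8.0e-13/2.047e-04 = 3.90816e-09.
j ≥ ln(3.90816e-09)/ln(0.5202) = -19.3602/-0.65354 = 29.624.
So 30 more iterations are needed.

30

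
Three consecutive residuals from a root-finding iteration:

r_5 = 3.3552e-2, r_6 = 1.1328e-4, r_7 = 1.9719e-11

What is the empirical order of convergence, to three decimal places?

p ≈ ln(r_7/r_6) / ln(r_6/r_5)
  = ln(1.9719e-11/1.1328e-4) / ln(1.1328e-4/3.3552e-2)
  = ln(1.74073e-07) / ln(0.00337625)
  = -15.563791 / -5.690990 ≈ 2.734813

2.735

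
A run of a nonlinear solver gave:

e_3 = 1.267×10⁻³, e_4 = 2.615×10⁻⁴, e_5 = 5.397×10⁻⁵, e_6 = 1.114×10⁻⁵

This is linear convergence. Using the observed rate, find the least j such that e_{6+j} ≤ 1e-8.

Rate ρ ≈ e_6/e_5 = 1.114×10⁻⁵/5.397×10⁻⁵ = 0.2064.
After j more steps, e_{6+j} ≈ 1.114×10⁻⁵·ρ^j; need ρ^j ≤ 1e-8/1.114×10⁻⁵ = 0.000897666.
j ≥ ln(0.000897666)/ln(0.2064) = -7.0157/-1.57794 = 4.446.
So 5 more iterations are needed.

5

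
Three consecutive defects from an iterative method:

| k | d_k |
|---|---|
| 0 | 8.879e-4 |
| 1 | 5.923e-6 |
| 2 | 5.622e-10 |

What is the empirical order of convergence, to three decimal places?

1.849

p ≈ ln(d_2/d_1) / ln(d_1/d_0)
  = ln(5.622e-10/5.923e-6) / ln(5.923e-6/8.879e-4)
  = ln(9.49181e-05) / ln(0.0066708)
  = -9.262496 / -5.010015 ≈ 1.848796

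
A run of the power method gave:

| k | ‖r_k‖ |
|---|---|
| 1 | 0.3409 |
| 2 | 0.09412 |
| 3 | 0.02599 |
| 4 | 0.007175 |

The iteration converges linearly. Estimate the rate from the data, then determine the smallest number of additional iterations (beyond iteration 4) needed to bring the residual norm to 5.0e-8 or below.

Rate ρ ≈ ‖r_4‖/‖r_3‖ = 0.007175/0.02599 = 0.2761.
After j more steps, ‖r_{4+j}‖ ≈ 0.007175·ρ^j; need ρ^j ≤ 5.0e-8/0.007175 = 6.96864e-06.
j ≥ ln(6.96864e-06)/ln(0.2761) = -11.8741/-1.28699 = 9.226.
So 10 more iterations are needed.

10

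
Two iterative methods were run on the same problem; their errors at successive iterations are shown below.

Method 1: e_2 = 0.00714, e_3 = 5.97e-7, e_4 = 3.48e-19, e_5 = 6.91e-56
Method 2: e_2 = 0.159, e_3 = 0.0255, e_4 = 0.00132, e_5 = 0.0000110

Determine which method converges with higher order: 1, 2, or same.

1

Method 1: p ≈ ln(6.91e-56/3.48e-19)/ln(3.48e-19/5.97e-7) ≈ 3.00.
Method 2: p ≈ ln(0.0000110/0.00132)/ln(0.00132/0.0255) ≈ 1.62.
Method 1 has the higher order (≈3.0 vs ≈1.6).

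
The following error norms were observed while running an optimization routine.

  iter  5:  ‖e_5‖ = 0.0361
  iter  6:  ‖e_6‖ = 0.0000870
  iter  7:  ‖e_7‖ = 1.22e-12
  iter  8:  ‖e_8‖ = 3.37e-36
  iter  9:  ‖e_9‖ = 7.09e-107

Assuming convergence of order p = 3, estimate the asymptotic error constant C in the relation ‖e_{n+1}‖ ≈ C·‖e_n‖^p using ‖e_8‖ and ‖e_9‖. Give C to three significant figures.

C ≈ ‖e_9‖ / ‖e_8‖^3
  = 7.09e-107 / (3.37e-36)^3
  = 7.09e-107 / 3.82728e-107 ≈ 1.8525

1.85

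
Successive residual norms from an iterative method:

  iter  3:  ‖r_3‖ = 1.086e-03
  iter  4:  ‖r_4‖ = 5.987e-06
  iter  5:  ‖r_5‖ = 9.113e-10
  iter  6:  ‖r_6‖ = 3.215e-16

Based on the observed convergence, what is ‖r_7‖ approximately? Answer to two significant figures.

4.0e-27

First estimate the order: p ≈ ln(‖r_6‖/‖r_5‖) / ln(‖r_5‖/‖r_4‖) = ln(3.215e-16/9.113e-10)/ln(9.113e-10/5.987e-06) = ln(3.52793e-07)/ln(0.000152213) ≈ 1.6902.
Then ‖r_7‖ ≈ ‖r_6‖·(‖r_6‖/‖r_5‖)^p = 3.215e-16·(3.52793e-07)^1.6902 = 3.215e-16·1.2417e-11 ≈ 3.992e-27.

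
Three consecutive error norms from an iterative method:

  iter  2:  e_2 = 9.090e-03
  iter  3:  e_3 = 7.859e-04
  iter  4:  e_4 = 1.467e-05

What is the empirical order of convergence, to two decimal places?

p ≈ ln(e_4/e_3) / ln(e_3/e_2)
  = ln(1.467e-05/7.859e-04) / ln(7.859e-04/9.090e-03)
  = ln(0.0186665) / ln(0.0864576)
  = -3.98102 / -2.44810 ≈ 1.62617

1.63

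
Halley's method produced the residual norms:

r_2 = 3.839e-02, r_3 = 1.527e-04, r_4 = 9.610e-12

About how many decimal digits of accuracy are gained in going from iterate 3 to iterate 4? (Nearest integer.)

7

Digits gained ≈ log₁₀(r_3/r_4) = log₁₀(1.527e-04/9.610e-12) = log₁₀(1.58897e+07) ≈ 7.201.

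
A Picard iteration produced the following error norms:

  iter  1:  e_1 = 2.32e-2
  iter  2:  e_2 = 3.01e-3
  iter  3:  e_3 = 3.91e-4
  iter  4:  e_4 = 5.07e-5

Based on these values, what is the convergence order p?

1

Consecutive ratios: e_4/e_3 = 5.07e-5/3.91e-4 = 0.129668, e_3/e_2 = 3.91e-4/3.01e-3 = 0.1299.
p ≈ ln(0.129668)/ln(0.1299) = -2.0428/-2.0410 ≈ 1.00.
So the convergence is linear (order 1).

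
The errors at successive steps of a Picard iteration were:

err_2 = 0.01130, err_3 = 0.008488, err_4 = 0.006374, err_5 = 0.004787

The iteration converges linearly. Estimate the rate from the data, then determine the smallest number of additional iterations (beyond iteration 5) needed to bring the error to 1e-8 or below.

Rate ρ ≈ err_5/err_4 = 0.004787/0.006374 = 0.7510.
After j more steps, err_{5+j} ≈ 0.004787·ρ^j; need ρ^j ≤ 1e-8/0.004787 = 2.08899e-06.
j ≥ ln(2.08899e-06)/ln(0.7510) = -13.0788/-0.28635 = 45.674.
So 46 more iterations are needed.

46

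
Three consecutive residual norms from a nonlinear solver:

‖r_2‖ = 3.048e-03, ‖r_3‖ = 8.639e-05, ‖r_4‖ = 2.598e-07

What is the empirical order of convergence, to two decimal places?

1.63

p ≈ ln(‖r_4‖/‖r_3‖) / ln(‖r_3‖/‖r_2‖)
  = ln(2.598e-07/8.639e-05) / ln(8.639e-05/3.048e-03)
  = ln(0.00300729) / ln(0.0283432)
  = -5.80672 / -3.56337 ≈ 1.62956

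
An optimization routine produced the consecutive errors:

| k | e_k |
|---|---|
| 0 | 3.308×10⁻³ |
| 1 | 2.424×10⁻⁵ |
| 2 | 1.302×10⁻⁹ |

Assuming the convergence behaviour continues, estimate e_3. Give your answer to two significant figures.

3.8e-18

First estimate the order: p ≈ ln(e_2/e_1) / ln(e_1/e_0) = ln(1.302×10⁻⁹/2.424×10⁻⁵)/ln(2.424×10⁻⁵/3.308×10⁻³) = ln(5.37129e-05)/ln(0.00732769) ≈ 1.9999.
Then e_3 ≈ e_2·(e_2/e_1)^p = 1.302×10⁻⁹·(5.37129e-05)^1.9999 = 1.302×10⁻⁹·2.88791e-09 ≈ 3.76e-18.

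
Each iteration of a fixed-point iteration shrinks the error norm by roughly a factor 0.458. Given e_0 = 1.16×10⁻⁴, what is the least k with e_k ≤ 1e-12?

24

After k steps, e_k ≈ 1.16×10⁻⁴·0.458^k.
Need 0.458^k ≤ 1e-12/1.16×10⁻⁴ = 8.62069e-09.
k ≥ ln(8.62069e-09)/ln(0.458) = -18.5691/-0.78089 = 23.779.
Smallest integer k = 24.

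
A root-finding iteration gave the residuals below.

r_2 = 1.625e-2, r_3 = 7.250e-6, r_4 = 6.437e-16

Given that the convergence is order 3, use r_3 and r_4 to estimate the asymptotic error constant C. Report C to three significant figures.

1.69

C ≈ r_4 / r_3^3
  = 6.437e-16 / (7.250e-6)^3
  = 6.437e-16 / 3.81078e-16 ≈ 1.6892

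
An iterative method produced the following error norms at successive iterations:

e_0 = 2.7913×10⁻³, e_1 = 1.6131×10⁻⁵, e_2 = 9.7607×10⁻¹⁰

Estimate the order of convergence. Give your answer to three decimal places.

p ≈ ln(e_2/e_1) / ln(e_1/e_0)
  = ln(9.7607×10⁻¹⁰/1.6131×10⁻⁵) / ln(1.6131×10⁻⁵/2.7913×10⁻³)
  = ln(6.0509e-05) / ln(0.00577903)
  = -9.712718 / -5.153519 ≈ 1.884677

1.885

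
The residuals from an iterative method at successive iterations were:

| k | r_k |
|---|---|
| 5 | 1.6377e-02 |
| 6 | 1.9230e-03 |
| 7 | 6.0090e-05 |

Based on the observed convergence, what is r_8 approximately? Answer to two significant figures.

First estimate the order: p ≈ ln(r_7/r_6) / ln(r_6/r_5) = ln(6.0090e-05/1.9230e-03)/ln(1.9230e-03/1.6377e-02) = ln(0.031248)/ln(0.117421) ≈ 1.6180.
Then r_8 ≈ r_7·(r_7/r_6)^p = 6.0090e-05·(0.031248)^1.6180 = 6.0090e-05·0.00366963 ≈ 2.205e-07.

2.2e-7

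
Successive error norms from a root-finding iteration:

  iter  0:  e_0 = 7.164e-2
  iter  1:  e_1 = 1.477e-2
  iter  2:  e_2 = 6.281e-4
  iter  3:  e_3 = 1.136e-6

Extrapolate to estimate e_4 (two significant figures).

3.7e-12

First estimate the order: p ≈ ln(e_3/e_2) / ln(e_2/e_1) = ln(1.136e-6/6.281e-4)/ln(6.281e-4/1.477e-2) = ln(0.00180863)/ln(0.0425254) ≈ 2.0000.
Then e_4 ≈ e_3·(e_3/e_2)^p = 1.136e-6·(0.00180863)^2.0000 = 1.136e-6·3.27114e-06 ≈ 3.716e-12.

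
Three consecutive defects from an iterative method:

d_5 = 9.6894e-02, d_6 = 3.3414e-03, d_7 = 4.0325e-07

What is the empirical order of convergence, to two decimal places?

p ≈ ln(d_7/d_6) / ln(d_6/d_5)
  = ln(4.0325e-07/3.3414e-03) / ln(3.3414e-03/9.6894e-02)
  = ln(0.000120683) / ln(0.0344851)
  = -9.02234 / -3.36723 ≈ 2.67945

2.68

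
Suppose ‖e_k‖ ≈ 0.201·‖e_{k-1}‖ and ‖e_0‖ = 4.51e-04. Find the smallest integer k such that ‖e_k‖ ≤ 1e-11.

After k steps, ‖e_k‖ ≈ 4.51e-04·0.201^k.
Need 0.201^k ≤ 1e-11/4.51e-04 = 2.21729e-08.
k ≥ ln(2.21729e-08)/ln(0.201) = -17.6244/-1.60445 = 10.985.
Smallest integer k = 11.

11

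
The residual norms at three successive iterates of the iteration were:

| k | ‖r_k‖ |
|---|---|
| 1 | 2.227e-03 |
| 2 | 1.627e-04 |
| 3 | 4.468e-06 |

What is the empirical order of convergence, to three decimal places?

1.374

p ≈ ln(‖r_3‖/‖r_2‖) / ln(‖r_2‖/‖r_1‖)
  = ln(4.468e-06/1.627e-04) / ln(1.627e-04/2.227e-03)
  = ln(0.0274616) / ln(0.0730579)
  = -3.594967 / -2.616503 ≈ 1.373959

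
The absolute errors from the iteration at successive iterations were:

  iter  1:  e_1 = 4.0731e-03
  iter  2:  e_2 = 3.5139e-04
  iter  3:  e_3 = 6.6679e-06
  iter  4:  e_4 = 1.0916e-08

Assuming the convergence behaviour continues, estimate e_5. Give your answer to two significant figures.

3.4e-13

First estimate the order: p ≈ ln(e_4/e_3) / ln(e_3/e_2) = ln(1.0916e-08/6.6679e-06)/ln(6.6679e-06/3.5139e-04) = ln(0.0016371)/ln(0.0189758) ≈ 1.6180.
Then e_5 ≈ e_4·(e_4/e_3)^p = 1.0916e-08·(0.0016371)^1.6180 = 1.0916e-08·3.10723e-05 ≈ 3.392e-13.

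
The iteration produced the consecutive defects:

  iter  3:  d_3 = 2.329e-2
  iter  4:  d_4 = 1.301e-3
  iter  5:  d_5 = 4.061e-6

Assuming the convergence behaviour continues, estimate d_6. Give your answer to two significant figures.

4.0e-11

First estimate the order: p ≈ ln(d_5/d_4) / ln(d_4/d_3) = ln(4.061e-6/1.301e-3)/ln(1.301e-3/2.329e-2) = ln(0.00312145)/ln(0.0558609) ≈ 1.9999.
Then d_6 ≈ d_5·(d_5/d_4)^p = 4.061e-6·(0.00312145)^1.9999 = 4.061e-6·9.74907e-06 ≈ 3.959e-11.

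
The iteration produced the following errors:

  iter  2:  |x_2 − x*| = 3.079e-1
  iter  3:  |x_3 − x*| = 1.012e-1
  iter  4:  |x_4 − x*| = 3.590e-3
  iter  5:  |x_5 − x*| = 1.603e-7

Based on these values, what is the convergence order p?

Consecutive ratios: |x_5 − x*|/|x_4 − x*| = 1.603e-7/3.590e-3 = 4.46518e-05, |x_4 − x*|/|x_3 − x*| = 3.590e-3/1.012e-1 = 0.0354743.
p ≈ ln(4.46518e-05)/ln(0.0354743) = -10.0166/-3.3389 ≈ 3.00.
So the convergence is cubic (order 3).

3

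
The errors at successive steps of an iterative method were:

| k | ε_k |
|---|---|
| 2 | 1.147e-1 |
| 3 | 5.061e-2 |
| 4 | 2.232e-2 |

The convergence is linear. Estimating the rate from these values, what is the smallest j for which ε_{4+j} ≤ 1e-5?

10

Rate ρ ≈ ε_4/ε_3 = 2.232e-2/5.061e-2 = 0.4410.
After j more steps, ε_{4+j} ≈ 2.232e-2·ρ^j; need ρ^j ≤ 1e-5/2.232e-2 = 0.000448029.
j ≥ ln(0.000448029)/ln(0.4410) = -7.7107/-0.81871 = 9.418.
So 10 more iterations are needed.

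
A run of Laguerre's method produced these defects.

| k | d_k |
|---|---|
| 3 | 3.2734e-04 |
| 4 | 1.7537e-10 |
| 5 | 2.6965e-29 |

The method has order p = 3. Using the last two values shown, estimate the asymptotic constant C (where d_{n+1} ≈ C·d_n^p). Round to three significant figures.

5.00

C ≈ d_5 / d_4^3
  = 2.6965e-29 / (1.7537e-10)^3
  = 2.6965e-29 / 5.39344e-30 ≈ 4.9996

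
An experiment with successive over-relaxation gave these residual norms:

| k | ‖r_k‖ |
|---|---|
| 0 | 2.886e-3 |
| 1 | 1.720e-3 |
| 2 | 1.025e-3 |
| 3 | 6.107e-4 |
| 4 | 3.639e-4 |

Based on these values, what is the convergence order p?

1

Consecutive ratios: ‖r_4‖/‖r_3‖ = 3.639e-4/6.107e-4 = 0.595874, ‖r_3‖/‖r_2‖ = 6.107e-4/1.025e-3 = 0.595805.
p ≈ ln(0.595874)/ln(0.595805) = -0.5177/-0.5178 ≈ 1.00.
So the convergence is linear (order 1).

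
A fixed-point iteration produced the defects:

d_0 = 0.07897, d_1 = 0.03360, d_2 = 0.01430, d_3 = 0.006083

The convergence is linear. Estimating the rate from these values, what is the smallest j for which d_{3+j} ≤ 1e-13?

Rate ρ ≈ d_3/d_2 = 0.006083/0.01430 = 0.4254.
After j more steps, d_{3+j} ≈ 0.006083·ρ^j; need ρ^j ≤ 1e-13/0.006083 = 1.64393e-11.
j ≥ ln(1.64393e-11)/ln(0.4254) = -24.8313/-0.85473 = 29.052.
So 30 more iterations are needed.

30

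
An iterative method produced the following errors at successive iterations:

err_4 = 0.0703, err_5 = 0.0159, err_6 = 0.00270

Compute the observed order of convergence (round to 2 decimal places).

1.19

p ≈ ln(err_6/err_5) / ln(err_5/err_4)
  = ln(0.00270/0.0159) / ln(0.0159/0.0703)
  = ln(0.169811) / ln(0.226174)
  = -1.77307 / -1.48645 ≈ 1.19282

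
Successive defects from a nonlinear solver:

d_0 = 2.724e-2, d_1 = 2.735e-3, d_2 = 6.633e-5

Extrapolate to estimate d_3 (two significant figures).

First estimate the order: p ≈ ln(d_2/d_1) / ln(d_1/d_0) = ln(6.633e-5/2.735e-3)/ln(2.735e-3/2.724e-2) = ln(0.0242523)/ln(0.100404) ≈ 1.6181.
Then d_3 ≈ d_2·(d_2/d_1)^p = 6.633e-5·(0.0242523)^1.6181 = 6.633e-5·0.00243427 ≈ 1.615e-07.

1.6e-7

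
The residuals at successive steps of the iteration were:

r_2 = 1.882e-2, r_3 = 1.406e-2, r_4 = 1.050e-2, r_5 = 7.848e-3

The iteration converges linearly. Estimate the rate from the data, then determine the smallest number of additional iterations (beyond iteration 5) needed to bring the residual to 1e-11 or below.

71

Rate ρ ≈ r_5/r_4 = 7.848e-3/1.050e-2 = 0.7474.
After j more steps, r_{5+j} ≈ 7.848e-3·ρ^j; need ρ^j ≤ 1e-11/7.848e-3 = 1.27421e-09.
j ≥ ln(1.27421e-09)/ln(0.7474) = -20.4809/-0.29115 = 70.345.
So 71 more iterations are needed.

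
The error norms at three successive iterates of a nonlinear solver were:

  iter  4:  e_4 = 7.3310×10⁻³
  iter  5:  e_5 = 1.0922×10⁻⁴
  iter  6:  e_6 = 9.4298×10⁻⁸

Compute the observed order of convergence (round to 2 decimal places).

p ≈ ln(e_6/e_5) / ln(e_5/e_4)
  = ln(9.4298×10⁻⁸/1.0922×10⁻⁴) / ln(1.0922×10⁻⁴/7.3310×10⁻³)
  = ln(0.000863377) / ln(0.0148984)
  = -7.05466 / -4.20650 ≈ 1.67709

1.68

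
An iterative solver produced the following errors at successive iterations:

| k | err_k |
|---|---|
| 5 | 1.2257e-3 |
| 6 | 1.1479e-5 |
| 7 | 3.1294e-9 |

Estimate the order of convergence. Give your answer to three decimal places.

p ≈ ln(err_7/err_6) / ln(err_6/err_5)
  = ln(3.1294e-9/1.1479e-5) / ln(1.1479e-5/1.2257e-3)
  = ln(0.00027262) / ln(0.00936526)
  = -8.207432 / -4.670748 ≈ 1.757199

1.757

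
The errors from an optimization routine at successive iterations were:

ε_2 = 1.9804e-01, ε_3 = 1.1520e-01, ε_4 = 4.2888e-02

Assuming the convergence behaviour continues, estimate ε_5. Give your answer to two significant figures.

7.1e-3

First estimate the order: p ≈ ln(ε_4/ε_3) / ln(ε_3/ε_2) = ln(4.2888e-02/1.1520e-01)/ln(1.1520e-01/1.9804e-01) = ln(0.372292)/ln(0.581701) ≈ 1.8237.
Then ε_5 ≈ ε_4·(ε_4/ε_3)^p = 4.2888e-02·(0.372292)^1.8237 = 4.2888e-02·0.164976 ≈ 0.007075.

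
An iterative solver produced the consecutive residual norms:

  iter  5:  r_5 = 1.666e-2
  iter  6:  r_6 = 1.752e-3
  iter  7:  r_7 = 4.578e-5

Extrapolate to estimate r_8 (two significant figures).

First estimate the order: p ≈ ln(r_7/r_6) / ln(r_6/r_5) = ln(4.578e-5/1.752e-3)/ln(1.752e-3/1.666e-2) = ln(0.0261301)/ln(0.105162) ≈ 1.6182.
Then r_8 ≈ r_7·(r_7/r_6)^p = 4.578e-5·(0.0261301)^1.6182 = 4.578e-5·0.00274548 ≈ 1.257e-07.

1.3e-7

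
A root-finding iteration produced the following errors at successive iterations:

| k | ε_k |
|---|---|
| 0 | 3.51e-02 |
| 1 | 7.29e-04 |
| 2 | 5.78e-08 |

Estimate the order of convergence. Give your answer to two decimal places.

p ≈ ln(ε_2/ε_1) / ln(ε_1/ε_0)
  = ln(5.78e-08/7.29e-04) / ln(7.29e-04/3.51e-02)
  = ln(7.92867e-05) / ln(0.0207692)
  = -9.44244 / -3.87428 ≈ 2.43721

2.44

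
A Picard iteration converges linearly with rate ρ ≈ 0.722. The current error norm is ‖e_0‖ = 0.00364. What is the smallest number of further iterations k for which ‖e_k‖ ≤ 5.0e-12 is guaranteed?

63

After k steps, ‖e_k‖ ≈ 0.00364·0.722^k.
Need 0.722^k ≤ 5.0e-12/0.00364 = 1.37363e-09.
k ≥ ln(1.37363e-09)/ln(0.722) = -20.4058/-0.32573 = 62.646.
Smallest integer k = 63.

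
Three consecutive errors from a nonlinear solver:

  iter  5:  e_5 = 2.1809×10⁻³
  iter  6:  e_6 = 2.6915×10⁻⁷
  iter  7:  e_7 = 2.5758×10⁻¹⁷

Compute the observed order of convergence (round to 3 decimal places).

2.563

p ≈ ln(e_7/e_6) / ln(e_6/e_5)
  = ln(2.5758×10⁻¹⁷/2.6915×10⁻⁷) / ln(2.6915×10⁻⁷/2.1809×10⁻³)
  = ln(9.57013e-11) / ln(0.000123412)
  = -23.069789 / -8.999982 ≈ 2.563315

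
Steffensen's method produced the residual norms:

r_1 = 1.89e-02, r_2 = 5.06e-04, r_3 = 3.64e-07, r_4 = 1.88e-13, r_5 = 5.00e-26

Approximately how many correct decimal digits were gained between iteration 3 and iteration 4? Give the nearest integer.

6

Digits gained ≈ log₁₀(r_3/r_4) = log₁₀(3.64e-07/1.88e-13) = log₁₀(1.93617e+06) ≈ 6.287.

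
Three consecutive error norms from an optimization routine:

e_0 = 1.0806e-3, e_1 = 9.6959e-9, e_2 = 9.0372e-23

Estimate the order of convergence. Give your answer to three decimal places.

p ≈ ln(e_2/e_1) / ln(e_1/e_0)
  = ln(9.0372e-23/9.6959e-9) / ln(9.6959e-9/1.0806e-3)
  = ln(9.32064e-15) / ln(8.9727e-06)
  = -32.306545 / -11.621324 ≈ 2.779937

2.780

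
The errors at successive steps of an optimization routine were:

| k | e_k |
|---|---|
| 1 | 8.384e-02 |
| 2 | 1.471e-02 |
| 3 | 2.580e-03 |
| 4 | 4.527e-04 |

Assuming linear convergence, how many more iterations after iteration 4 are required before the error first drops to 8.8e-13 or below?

12

Rate ρ ≈ e_4/e_3 = 4.527e-04/2.580e-03 = 0.1755.
After j more steps, e_{4+j} ≈ 4.527e-04·ρ^j; need ρ^j ≤ 8.8e-13/4.527e-04 = 1.94389e-09.
j ≥ ln(1.94389e-09)/ln(0.1755) = -20.0586/-1.74012 = 11.527.
So 12 more iterations are needed.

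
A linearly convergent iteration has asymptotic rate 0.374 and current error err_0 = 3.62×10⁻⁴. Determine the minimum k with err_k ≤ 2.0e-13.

22

After k steps, err_k ≈ 3.62×10⁻⁴·0.374^k.
Need 0.374^k ≤ 2.0e-13/3.62×10⁻⁴ = 5.52486e-10.
k ≥ ln(5.52486e-10)/ln(0.374) = -21.3166/-0.98350 = 21.674.
Smallest integer k = 22.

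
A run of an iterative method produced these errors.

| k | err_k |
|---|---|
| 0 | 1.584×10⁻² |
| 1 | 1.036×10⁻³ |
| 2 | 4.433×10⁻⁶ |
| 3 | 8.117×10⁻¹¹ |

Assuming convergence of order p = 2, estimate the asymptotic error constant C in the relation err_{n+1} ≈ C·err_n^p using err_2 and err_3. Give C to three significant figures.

4.13

C ≈ err_3 / err_2^2
  = 8.117×10⁻¹¹ / (4.433×10⁻⁶)^2
  = 8.117×10⁻¹¹ / 1.96515e-11 ≈ 4.1305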